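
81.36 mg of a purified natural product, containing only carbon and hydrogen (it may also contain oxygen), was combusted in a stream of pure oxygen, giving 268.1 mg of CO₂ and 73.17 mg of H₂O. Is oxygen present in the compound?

mol C = 0.2681 g CO₂ ÷ 44.009 g/mol = 0.0060919 mol
mol H = 2 × 0.07317 g H₂O ÷ 18.015 g/mol = 0.0081232 mol
C and H together account for 0.081358 g — essentially the entire 0.08136 g sample — so the compound contains no oxygen.

no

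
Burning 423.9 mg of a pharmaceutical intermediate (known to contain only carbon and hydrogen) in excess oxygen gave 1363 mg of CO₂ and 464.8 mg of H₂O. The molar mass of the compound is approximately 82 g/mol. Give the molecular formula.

C6H10

mol C = 1.363 g CO₂ ÷ 44.009 g/mol = 0.030971 mol
mol H = 2 × 0.4648 g H₂O ÷ 18.015 g/mol = 0.051601 mol
Divide by the smallest (0.030971 mol): C 1.000, H 1.666
Multiplying each by 3 gives whole numbers: C 3.00, H 5.00
Empirical formula: C3H5
Empirical-formula mass = 41.07 g/mol; 82 ÷ 41.07 ≈ 2, so the molecular formula is C6H10.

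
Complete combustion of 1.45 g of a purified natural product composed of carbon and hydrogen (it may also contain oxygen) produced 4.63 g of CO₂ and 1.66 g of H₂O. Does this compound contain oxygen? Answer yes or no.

mol C = 4.63 g CO₂ ÷ 44.009 g/mol = 0.1052 mol
mol H = 2 × 1.66 g H₂O ÷ 18.015 g/mol = 0.1843 mol
C and H together account for 1.449 g — essentially the entire 1.45 g sample — so the compound contains no oxygen.

no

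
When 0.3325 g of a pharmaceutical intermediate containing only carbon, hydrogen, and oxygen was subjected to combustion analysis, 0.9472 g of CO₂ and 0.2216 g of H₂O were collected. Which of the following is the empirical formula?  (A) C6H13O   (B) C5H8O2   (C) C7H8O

(C) C7H8O

mol C = 0.9472 g CO₂ ÷ 44.009 g/mol = 0.021523 mol
mol H = 2 × 0.2216 g H₂O ÷ 18.015 g/mol = 0.024602 mol
mass O = 0.3325 − (0.25851 + 0.024799) = 0.049190 g → mol O = 0.049190 ÷ 15.999 = 0.0030746 mol
Divide by the smallest (0.0030746 mol): C 7.000, H 8.002, O 1.000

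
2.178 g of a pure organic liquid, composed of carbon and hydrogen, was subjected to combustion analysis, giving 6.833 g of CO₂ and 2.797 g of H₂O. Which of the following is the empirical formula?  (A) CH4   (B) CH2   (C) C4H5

(B) CH2

mol C = 6.833 g CO₂ ÷ 44.009 g/mol = 0.15526 mol
mol H = 2 × 2.797 g H₂O ÷ 18.015 g/mol = 0.31052 mol
Divide by the smallest (0.15526 mol): C 1.000, H 2.000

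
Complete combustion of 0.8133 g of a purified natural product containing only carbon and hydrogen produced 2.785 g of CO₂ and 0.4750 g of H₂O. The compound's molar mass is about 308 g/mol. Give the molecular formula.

mol C = 2.785 g CO₂ ÷ 44.009 g/mol = 0.063283 mol
mol H = 2 × 0.4750 g H₂O ÷ 18.015 g/mol = 0.052734 mol
Divide by the smallest (0.052734 mol): C 1.200, H 1.000
Multiplying each by 5 gives whole numbers: C 6.00, H 5.00
Empirical formula: C6H5
Empirical-formula mass = 77.11 g/mol; 308 ÷ 77.11 ≈ 4, so the molecular formula is C24H20.

C24H20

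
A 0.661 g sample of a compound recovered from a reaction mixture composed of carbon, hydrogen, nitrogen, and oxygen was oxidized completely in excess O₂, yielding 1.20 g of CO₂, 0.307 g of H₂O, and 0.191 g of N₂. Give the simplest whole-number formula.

mol C = 1.20 g CO₂ ÷ 44.009 g/mol = 0.02727 mol
mol H = 2 × 0.307 g H₂O ÷ 18.015 g/mol = 0.03408 mol
mol N = 2 × 0.191 g N₂ ÷ 28.014 g/mol = 0.01364 mol
mass O = 0.661 − (0.3275 + 0.03436 + 0.1910) = 0.1081 g → mol O = 0.1081 ÷ 15.999 = 0.006759 mol
Divide by the smallest (0.006759 mol): C 4.034, H 5.042, N 2.017, O 1.000

C4H5N2O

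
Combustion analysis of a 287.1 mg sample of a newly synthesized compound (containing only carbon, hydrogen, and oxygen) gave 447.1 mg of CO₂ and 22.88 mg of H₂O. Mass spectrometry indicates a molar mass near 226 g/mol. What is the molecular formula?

C8H2O8

mol C = 0.4471 g CO₂ ÷ 44.009 g/mol = 0.010159 mol
mol H = 2 × 0.02288 g H₂O ÷ 18.015 g/mol = 0.0025401 mol
mass O = 0.2871 − (0.12202 + 0.0025604) = 0.16252 g → mol O = 0.16252 ÷ 15.999 = 0.010158 mol
Divide by the smallest (0.0025401 mol): C 4.000, H 1.000, O 3.999
Empirical formula: C4HO4
Empirical-formula mass = 113.05 g/mol; 226 ÷ 113.05 ≈ 2, so the molecular formula is C8H2O8.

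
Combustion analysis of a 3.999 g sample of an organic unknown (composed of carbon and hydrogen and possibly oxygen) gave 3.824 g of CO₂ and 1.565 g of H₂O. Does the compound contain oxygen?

yes

mol C = 3.824 g CO₂ ÷ 44.009 g/mol = 0.086891 mol
mol H = 2 × 1.565 g H₂O ÷ 18.015 g/mol = 0.17374 mol
C and H account for only 1.2188 g of the 3.999 g sample; the remaining 2.7802 g must be oxygen.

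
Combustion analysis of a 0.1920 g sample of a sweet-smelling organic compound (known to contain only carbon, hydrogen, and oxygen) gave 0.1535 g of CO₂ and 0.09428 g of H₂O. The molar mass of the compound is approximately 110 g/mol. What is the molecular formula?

C2H6O5

mol C = 0.1535 g CO₂ ÷ 44.009 g/mol = 0.0034879 mol
mol H = 2 × 0.09428 g H₂O ÷ 18.015 g/mol = 0.010467 mol
mass O = 0.1920 − (0.041893 + 0.010551) = 0.13956 g → mol O = 0.13956 ÷ 15.999 = 0.0087228 mol
Divide by the smallest (0.0034879 mol): C 1.000, H 3.001, O 2.501
Multiplying each by 2 gives whole numbers: C 2.00, H 6.00, O 5.00
Empirical formula: C2H6O5
Empirical-formula mass = 110.06 g/mol; 110 ÷ 110.06 ≈ 1, so the molecular formula is C2H6O5.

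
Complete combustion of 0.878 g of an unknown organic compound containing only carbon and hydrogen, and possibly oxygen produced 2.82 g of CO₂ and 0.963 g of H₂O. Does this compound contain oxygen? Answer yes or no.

mol C = 2.82 g CO₂ ÷ 44.009 g/mol = 0.06408 mol
mol H = 2 × 0.963 g H₂O ÷ 18.015 g/mol = 0.1069 mol
C and H together account for 0.8774 g — essentially the entire 0.878 g sample — so the compound contains no oxygen.

no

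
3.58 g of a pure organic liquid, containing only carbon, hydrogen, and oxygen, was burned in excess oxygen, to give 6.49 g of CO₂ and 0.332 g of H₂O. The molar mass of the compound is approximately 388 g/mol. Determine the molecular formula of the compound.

mol C = 6.49 g CO₂ ÷ 44.009 g/mol = 0.1475 mol
mol H = 2 × 0.332 g H₂O ÷ 18.015 g/mol = 0.03686 mol
mass O = 3.58 − (1.771 + 0.03715) = 1.772 g → mol O = 1.772 ÷ 15.999 = 0.1107 mol
Divide by the smallest (0.03686 mol): C 4.001, H 1.000, O 3.004
Empirical formula: C4HO3
Empirical-formula mass = 97.05 g/mol; 388 ÷ 97.05 ≈ 4, so the molecular formula is C16H4O12.

C16H4O12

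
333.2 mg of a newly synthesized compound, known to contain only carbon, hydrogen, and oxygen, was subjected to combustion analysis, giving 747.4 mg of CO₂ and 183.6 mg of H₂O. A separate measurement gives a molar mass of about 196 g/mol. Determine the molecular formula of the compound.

C10H12O4

mol C = 0.7474 g CO₂ ÷ 44.009 g/mol = 0.016983 mol
mol H = 2 × 0.1836 g H₂O ÷ 18.015 g/mol = 0.020383 mol
mass O = 0.3332 − (0.20398 + 0.020546) = 0.10867 g → mol O = 0.10867 ÷ 15.999 = 0.0067925 mol
Divide by the smallest (0.0067925 mol): C 2.500, H 3.001, O 1.000
Multiplying each by 2 gives whole numbers: C 5.00, H 6.00, O 2.00
Empirical formula: C5H6O2
Empirical-formula mass = 98.10 g/mol; 196 ÷ 98.10 ≈ 2, so the molecular formula is C10H12O4.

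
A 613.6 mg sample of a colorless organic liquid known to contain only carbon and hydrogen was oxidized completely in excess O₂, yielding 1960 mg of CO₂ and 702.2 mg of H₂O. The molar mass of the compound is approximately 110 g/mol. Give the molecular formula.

mol C = 1.960 g CO₂ ÷ 44.009 g/mol = 0.044536 mol
mol H = 2 × 0.7022 g H₂O ÷ 18.015 g/mol = 0.077957 mol
Divide by the smallest (0.044536 mol): C 1.000, H 1.750
Multiplying each by 4 gives whole numbers: C 4.00, H 7.00
Empirical formula: C4H7
Empirical-formula mass = 55.10 g/mol; 110 ÷ 55.10 ≈ 2, so the molecular formula is C8H14.

C8H14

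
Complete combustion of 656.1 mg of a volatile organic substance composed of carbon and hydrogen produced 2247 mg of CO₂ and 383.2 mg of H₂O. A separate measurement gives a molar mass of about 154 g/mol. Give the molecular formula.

mol C = 2.247 g CO₂ ÷ 44.009 g/mol = 0.051058 mol
mol H = 2 × 0.3832 g H₂O ÷ 18.015 g/mol = 0.042542 mol
Divide by the smallest (0.042542 mol): C 1.200, H 1.000
Multiplying each by 5 gives whole numbers: C 6.00, H 5.00
Empirical formula: C6H5
Empirical-formula mass = 77.11 g/mol; 154 ÷ 77.11 ≈ 2, so the molecular formula is C12H10.

C12H10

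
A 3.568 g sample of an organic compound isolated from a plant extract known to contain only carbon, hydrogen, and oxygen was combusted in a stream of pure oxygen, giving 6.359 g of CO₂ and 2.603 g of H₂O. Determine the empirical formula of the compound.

mol C = 6.359 g CO₂ ÷ 44.009 g/mol = 0.14449 mol
mol H = 2 × 2.603 g H₂O ÷ 18.015 g/mol = 0.28898 mol
mass O = 3.568 − (1.7355 + 0.29129) = 1.5412 g → mol O = 1.5412 ÷ 15.999 = 0.096331 mol
Divide by the smallest (0.096331 mol): C 1.500, H 3.000, O 1.000
Multiplying each by 2 gives whole numbers: C 3.00, H 6.00, O 2.00

C3H6O2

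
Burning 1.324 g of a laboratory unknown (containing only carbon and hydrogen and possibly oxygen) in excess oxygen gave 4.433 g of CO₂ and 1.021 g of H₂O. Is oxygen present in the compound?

no

mol C = 4.433 g CO₂ ÷ 44.009 g/mol = 0.10073 mol
mol H = 2 × 1.021 g H₂O ÷ 18.015 g/mol = 0.11335 mol
C and H together account for 1.3241 g — essentially the entire 1.324 g sample — so the compound contains no oxygen.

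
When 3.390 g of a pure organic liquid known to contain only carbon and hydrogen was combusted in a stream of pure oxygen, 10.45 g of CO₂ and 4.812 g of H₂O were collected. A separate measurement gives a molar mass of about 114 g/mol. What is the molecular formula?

mol C = 10.45 g CO₂ ÷ 44.009 g/mol = 0.23745 mol
mol H = 2 × 4.812 g H₂O ÷ 18.015 g/mol = 0.53422 mol
Divide by the smallest (0.23745 mol): C 1.000, H 2.250
Multiplying each by 4 gives whole numbers: C 4.00, H 9.00
Empirical formula: C4H9
Empirical-formula mass = 57.12 g/mol; 114 ÷ 57.12 ≈ 2, so the molecular formula is C8H18.

C8H18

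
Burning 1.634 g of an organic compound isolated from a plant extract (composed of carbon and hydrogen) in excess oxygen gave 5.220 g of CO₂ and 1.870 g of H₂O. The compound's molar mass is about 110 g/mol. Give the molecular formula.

C8H14

mol C = 5.220 g CO₂ ÷ 44.009 g/mol = 0.11861 mol
mol H = 2 × 1.870 g H₂O ÷ 18.015 g/mol = 0.20760 mol
Divide by the smallest (0.11861 mol): C 1.000, H 1.750
Multiplying each by 4 gives whole numbers: C 4.00, H 7.00
Empirical formula: C4H7
Empirical-formula mass = 55.10 g/mol; 110 ÷ 55.10 ≈ 2, so the molecular formula is C8H14.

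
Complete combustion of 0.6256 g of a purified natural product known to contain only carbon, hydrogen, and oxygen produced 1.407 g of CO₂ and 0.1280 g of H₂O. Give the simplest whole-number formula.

C9H4O4

mol C = 1.407 g CO₂ ÷ 44.009 g/mol = 0.031971 mol
mol H = 2 × 0.1280 g H₂O ÷ 18.015 g/mol = 0.014210 mol
mass O = 0.6256 − (0.38400 + 0.014324) = 0.22728 g → mol O = 0.22728 ÷ 15.999 = 0.014206 mol
Divide by the smallest (0.014206 mol): C 2.251, H 1.000, O 1.000
Multiplying each by 4 gives whole numbers: C 9.00, H 4.00, O 4.00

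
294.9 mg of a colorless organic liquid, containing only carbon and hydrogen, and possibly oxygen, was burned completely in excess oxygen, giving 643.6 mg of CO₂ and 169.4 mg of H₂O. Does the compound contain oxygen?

yes

mol C = 0.6436 g CO₂ ÷ 44.009 g/mol = 0.014624 mol
mol H = 2 × 0.1694 g H₂O ÷ 18.015 g/mol = 0.018807 mol
C and H account for only 0.19461 g of the 0.2949 g sample; the remaining 0.10029 g must be oxygen.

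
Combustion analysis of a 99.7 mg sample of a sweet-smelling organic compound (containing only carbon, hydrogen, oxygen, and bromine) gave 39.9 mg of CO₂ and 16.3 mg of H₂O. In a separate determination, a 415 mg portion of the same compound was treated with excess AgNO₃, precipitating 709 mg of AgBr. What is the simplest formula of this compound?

mol C = 0.0399 g CO₂ ÷ 44.009 g/mol = 0.0009066 mol
mol H = 2 × 0.0163 g H₂O ÷ 18.015 g/mol = 0.001810 mol
From the AgBr data: mol Br per gram of compound = (0.709 ÷ 187.772) ÷ 0.415 = 0.009098 mol/g, so in the 0.0997 g combustion sample mol Br = 0.0009071 mol
mass O = 0.0997 − (0.01089 + 0.001824 + 0.07248) = 0.01450 g → mol O = 0.01450 ÷ 15.999 = 0.0009066 mol
Divide by the smallest (0.0009066 mol): C 1.000, H 1.996, Br 1.001, O 1.000

CH2BrO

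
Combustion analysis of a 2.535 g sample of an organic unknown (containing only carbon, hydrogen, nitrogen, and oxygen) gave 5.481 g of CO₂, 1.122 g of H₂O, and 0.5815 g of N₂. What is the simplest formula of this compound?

C6H6N2O

mol C = 5.481 g CO₂ ÷ 44.009 g/mol = 0.12454 mol
mol H = 2 × 1.122 g H₂O ÷ 18.015 g/mol = 0.12456 mol
mol N = 2 × 0.5815 g N₂ ÷ 28.014 g/mol = 0.041515 mol
mass O = 2.535 − (1.4959 + 0.12556 + 0.58150) = 0.33206 g → mol O = 0.33206 ÷ 15.999 = 0.020755 mol
Divide by the smallest (0.020755 mol): C 6.001, H 6.002, N 2.000, O 1.000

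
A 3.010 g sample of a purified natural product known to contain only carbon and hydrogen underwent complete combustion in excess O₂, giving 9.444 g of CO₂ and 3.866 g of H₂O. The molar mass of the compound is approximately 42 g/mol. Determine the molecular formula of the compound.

mol C = 9.444 g CO₂ ÷ 44.009 g/mol = 0.21459 mol
mol H = 2 × 3.866 g H₂O ÷ 18.015 g/mol = 0.42920 mol
Divide by the smallest (0.21459 mol): C 1.000, H 2.000
Empirical formula: CH2
Empirical-formula mass = 14.03 g/mol; 42 ÷ 14.03 ≈ 3, so the molecular formula is C3H6.

C3H6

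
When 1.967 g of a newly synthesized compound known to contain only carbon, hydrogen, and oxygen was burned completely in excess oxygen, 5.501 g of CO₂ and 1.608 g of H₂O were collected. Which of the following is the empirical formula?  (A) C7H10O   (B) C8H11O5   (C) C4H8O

(A) C7H10O

mol C = 5.501 g CO₂ ÷ 44.009 g/mol = 0.12500 mol
mol H = 2 × 1.608 g H₂O ÷ 18.015 g/mol = 0.17852 mol
mass O = 1.967 − (1.5013 + 0.17995) = 0.28571 g → mol O = 0.28571 ÷ 15.999 = 0.017858 mol
Divide by the smallest (0.017858 mol): C 6.999, H 9.996, O 1.000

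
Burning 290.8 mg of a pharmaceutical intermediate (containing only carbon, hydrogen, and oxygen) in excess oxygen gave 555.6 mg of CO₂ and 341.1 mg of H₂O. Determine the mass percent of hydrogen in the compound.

13.13%

mol C = 0.5556 g CO₂ ÷ 44.009 g/mol = 0.012625 mol
mol H = 2 × 0.3411 g H₂O ÷ 18.015 g/mol = 0.037868 mol
mass O = 0.2908 − (0.15164 + 0.038171) = 0.10099 g → mol O = 0.10099 ÷ 15.999 = 0.0063125 mol
mass % H = 0.038171 g ÷ 0.2908 g × 100%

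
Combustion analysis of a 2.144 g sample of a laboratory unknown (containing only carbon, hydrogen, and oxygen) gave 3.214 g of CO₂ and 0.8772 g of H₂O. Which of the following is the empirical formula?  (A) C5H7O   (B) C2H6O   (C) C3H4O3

mol C = 3.214 g CO₂ ÷ 44.009 g/mol = 0.073031 mol
mol H = 2 × 0.8772 g H₂O ÷ 18.015 g/mol = 0.097386 mol
mass O = 2.144 − (0.87717 + 0.098165) = 1.1687 g → mol O = 1.1687 ÷ 15.999 = 0.073046 mol
Divide by the smallest (0.073031 mol): C 1.000, H 1.333, O 1.000
Multiplying each by 3 gives whole numbers: C 3.00, H 4.00, O 3.00

(C) C3H4O3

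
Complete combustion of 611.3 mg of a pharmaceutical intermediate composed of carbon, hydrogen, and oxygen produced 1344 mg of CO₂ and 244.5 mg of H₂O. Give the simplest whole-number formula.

mol C = 1.344 g CO₂ ÷ 44.009 g/mol = 0.030539 mol
mol H = 2 × 0.2445 g H₂O ÷ 18.015 g/mol = 0.027144 mol
mass O = 0.6113 − (0.36681 + 0.027361) = 0.21713 g → mol O = 0.21713 ÷ 15.999 = 0.013572 mol
Divide by the smallest (0.013572 mol): C 2.250, H 2.000, O 1.000
Multiplying each by 4 gives whole numbers: C 9.00, H 8.00, O 4.00

C9H8O4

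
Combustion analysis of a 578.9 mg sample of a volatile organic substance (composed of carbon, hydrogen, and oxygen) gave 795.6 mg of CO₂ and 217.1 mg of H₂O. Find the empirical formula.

C6H8O7

mol C = 0.7956 g CO₂ ÷ 44.009 g/mol = 0.018078 mol
mol H = 2 × 0.2171 g H₂O ÷ 18.015 g/mol = 0.024102 mol
mass O = 0.5789 − (0.21714 + 0.024295) = 0.33747 g → mol O = 0.33747 ÷ 15.999 = 0.021093 mol
Divide by the smallest (0.018078 mol): C 1.000, H 1.333, O 1.167
Multiplying each by 6 gives whole numbers: C 6.00, H 8.00, O 7.00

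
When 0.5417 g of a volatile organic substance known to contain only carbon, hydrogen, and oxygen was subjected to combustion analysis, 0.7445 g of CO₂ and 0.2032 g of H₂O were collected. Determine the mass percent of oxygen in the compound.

mol C = 0.7445 g CO₂ ÷ 44.009 g/mol = 0.016917 mol
mol H = 2 × 0.2032 g H₂O ÷ 18.015 g/mol = 0.022559 mol
mass O = 0.5417 − (0.20319 + 0.022739) = 0.31577 g → mol O = 0.31577 ÷ 15.999 = 0.019737 mol
mass % O = 0.31577 g ÷ 0.5417 g × 100%

58.29%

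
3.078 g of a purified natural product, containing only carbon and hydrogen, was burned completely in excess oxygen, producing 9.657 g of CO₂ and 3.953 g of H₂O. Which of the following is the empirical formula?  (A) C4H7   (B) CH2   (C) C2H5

mol C = 9.657 g CO₂ ÷ 44.009 g/mol = 0.21943 mol
mol H = 2 × 3.953 g H₂O ÷ 18.015 g/mol = 0.43886 mol
Divide by the smallest (0.21943 mol): C 1.000, H 2.000

(B) CH2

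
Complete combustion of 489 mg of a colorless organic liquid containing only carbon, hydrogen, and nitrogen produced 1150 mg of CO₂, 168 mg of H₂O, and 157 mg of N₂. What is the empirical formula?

C7H5N3

mol C = 1.15 g CO₂ ÷ 44.009 g/mol = 0.02613 mol
mol H = 2 × 0.168 g H₂O ÷ 18.015 g/mol = 0.01865 mol
mol N = 2 × 0.157 g N₂ ÷ 28.014 g/mol = 0.01121 mol
Divide by the smallest (0.01121 mol): C 2.331, H 1.664, N 1.000
Multiplying each by 3 gives whole numbers: C 6.99, H 4.99, N 3.00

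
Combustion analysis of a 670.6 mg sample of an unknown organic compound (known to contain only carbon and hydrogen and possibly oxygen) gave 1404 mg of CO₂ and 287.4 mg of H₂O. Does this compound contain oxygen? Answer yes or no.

mol C = 1.404 g CO₂ ÷ 44.009 g/mol = 0.031903 mol
mol H = 2 × 0.2874 g H₂O ÷ 18.015 g/mol = 0.031907 mol
C and H account for only 0.41534 g of the 0.6706 g sample; the remaining 0.25526 g must be oxygen.

yes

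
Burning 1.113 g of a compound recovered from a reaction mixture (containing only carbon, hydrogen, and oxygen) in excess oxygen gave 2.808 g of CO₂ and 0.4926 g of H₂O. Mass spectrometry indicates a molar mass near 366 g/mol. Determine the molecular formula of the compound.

C21H18O6

mol C = 2.808 g CO₂ ÷ 44.009 g/mol = 0.063805 mol
mol H = 2 × 0.4926 g H₂O ÷ 18.015 g/mol = 0.054688 mol
mass O = 1.113 − (0.76636 + 0.055125) = 0.29151 g → mol O = 0.29151 ÷ 15.999 = 0.018221 mol
Divide by the smallest (0.018221 mol): C 3.502, H 3.001, O 1.000
Multiplying each by 2 gives whole numbers: C 7.00, H 6.00, O 2.00
Empirical formula: C7H6O2
Empirical-formula mass = 122.12 g/mol; 366 ÷ 122.12 ≈ 3, so the molecular formula is C21H18O6.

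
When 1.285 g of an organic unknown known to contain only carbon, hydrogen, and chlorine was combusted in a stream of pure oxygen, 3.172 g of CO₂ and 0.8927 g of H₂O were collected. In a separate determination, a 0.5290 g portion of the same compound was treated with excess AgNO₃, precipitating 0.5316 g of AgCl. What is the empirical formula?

mol C = 3.172 g CO₂ ÷ 44.009 g/mol = 0.072076 mol
mol H = 2 × 0.8927 g H₂O ÷ 18.015 g/mol = 0.099106 mol
From the AgCl data: mol Cl per gram of compound = (0.5316 ÷ 143.318) ÷ 0.5290 = 0.0070118 mol/g, so in the 1.285 g combustion sample mol Cl = 0.0090101 mol
Divide by the smallest (0.0090101 mol): C 7.999, H 10.999, Cl 1.000

C8H11Cl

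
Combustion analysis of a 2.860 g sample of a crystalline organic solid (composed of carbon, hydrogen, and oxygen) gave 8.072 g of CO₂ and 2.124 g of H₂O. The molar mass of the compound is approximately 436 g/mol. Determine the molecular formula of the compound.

mol C = 8.072 g CO₂ ÷ 44.009 g/mol = 0.18342 mol
mol H = 2 × 2.124 g H₂O ÷ 18.015 g/mol = 0.23580 mol
mass O = 2.860 − (2.2030 + 0.23769) = 0.41929 g → mol O = 0.41929 ÷ 15.999 = 0.026207 mol
Divide by the smallest (0.026207 mol): C 6.999, H 8.998, O 1.000
Empirical formula: C7H9O
Empirical-formula mass = 109.15 g/mol; 436 ÷ 109.15 ≈ 4, so the molecular formula is C28H36O4.

C28H36O4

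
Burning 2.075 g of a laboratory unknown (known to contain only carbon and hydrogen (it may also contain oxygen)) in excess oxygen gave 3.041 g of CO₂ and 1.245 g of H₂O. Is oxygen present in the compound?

mol C = 3.041 g CO₂ ÷ 44.009 g/mol = 0.069100 mol
mol H = 2 × 1.245 g H₂O ÷ 18.015 g/mol = 0.13822 mol
C and H account for only 0.96928 g of the 2.075 g sample; the remaining 1.1057 g must be oxygen.

yes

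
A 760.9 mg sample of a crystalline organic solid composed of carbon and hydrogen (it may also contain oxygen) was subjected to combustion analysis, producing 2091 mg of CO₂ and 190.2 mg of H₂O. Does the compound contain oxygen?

mol C = 2.091 g CO₂ ÷ 44.009 g/mol = 0.047513 mol
mol H = 2 × 0.1902 g H₂O ÷ 18.015 g/mol = 0.021116 mol
C and H account for only 0.59196 g of the 0.7609 g sample; the remaining 0.16894 g must be oxygen.

yes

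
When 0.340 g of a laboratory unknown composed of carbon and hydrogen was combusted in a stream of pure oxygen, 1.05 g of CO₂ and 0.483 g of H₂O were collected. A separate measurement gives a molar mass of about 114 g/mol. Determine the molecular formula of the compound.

C8H18

mol C = 1.05 g CO₂ ÷ 44.009 g/mol = 0.02386 mol
mol H = 2 × 0.483 g H₂O ÷ 18.015 g/mol = 0.05362 mol
Divide by the smallest (0.02386 mol): C 1.000, H 2.247
Multiplying each by 4 gives whole numbers: C 4.00, H 8.99
Empirical formula: C4H9
Empirical-formula mass = 57.12 g/mol; 114 ÷ 57.12 ≈ 2, so the molecular formula is C8H18.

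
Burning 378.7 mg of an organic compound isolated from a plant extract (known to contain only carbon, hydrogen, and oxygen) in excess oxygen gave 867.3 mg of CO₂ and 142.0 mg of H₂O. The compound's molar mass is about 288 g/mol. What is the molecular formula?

mol C = 0.8673 g CO₂ ÷ 44.009 g/mol = 0.019707 mol
mol H = 2 × 0.1420 g H₂O ÷ 18.015 g/mol = 0.015765 mol
mass O = 0.3787 − (0.23670 + 0.015891) = 0.12610 g → mol O = 0.12610 ÷ 15.999 = 0.0078820 mol
Divide by the smallest (0.0078820 mol): C 2.500, H 2.000, O 1.000
Multiplying each by 2 gives whole numbers: C 5.00, H 4.00, O 2.00
Empirical formula: C5H4O2
Empirical-formula mass = 96.08 g/mol; 288 ÷ 96.08 ≈ 3, so the molecular formula is C15H12O6.

C15H12O6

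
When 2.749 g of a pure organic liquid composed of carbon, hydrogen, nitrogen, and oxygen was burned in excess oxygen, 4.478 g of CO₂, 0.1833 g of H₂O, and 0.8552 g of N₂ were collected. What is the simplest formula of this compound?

C5HN3O2

mol C = 4.478 g CO₂ ÷ 44.009 g/mol = 0.10175 mol
mol H = 2 × 0.1833 g H₂O ÷ 18.015 g/mol = 0.020350 mol
mol N = 2 × 0.8552 g N₂ ÷ 28.014 g/mol = 0.061055 mol
mass O = 2.749 − (1.2221 + 0.020513 + 0.85520) = 0.65115 g → mol O = 0.65115 ÷ 15.999 = 0.040699 mol
Divide by the smallest (0.020350 mol): C 5.000, H 1.000, N 3.000, O 2.000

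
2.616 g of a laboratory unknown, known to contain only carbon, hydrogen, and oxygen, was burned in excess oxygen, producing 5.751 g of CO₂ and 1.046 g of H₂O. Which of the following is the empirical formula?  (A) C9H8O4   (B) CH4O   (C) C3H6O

(A) C9H8O4

mol C = 5.751 g CO₂ ÷ 44.009 g/mol = 0.13068 mol
mol H = 2 × 1.046 g H₂O ÷ 18.015 g/mol = 0.11613 mol
mass O = 2.616 − (1.5696 + 0.11705) = 0.92937 g → mol O = 0.92937 ÷ 15.999 = 0.058090 mol
Divide by the smallest (0.058090 mol): C 2.250, H 1.999, O 1.000
Multiplying each by 4 gives whole numbers: C 9.00, H 8.00, O 4.00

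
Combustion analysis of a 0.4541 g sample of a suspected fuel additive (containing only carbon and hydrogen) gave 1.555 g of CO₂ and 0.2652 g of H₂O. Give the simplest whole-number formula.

C6H5

mol C = 1.555 g CO₂ ÷ 44.009 g/mol = 0.035334 mol
mol H = 2 × 0.2652 g H₂O ÷ 18.015 g/mol = 0.029442 mol
Divide by the smallest (0.029442 mol): C 1.200, H 1.000
Multiplying each by 5 gives whole numbers: C 6.00, H 5.00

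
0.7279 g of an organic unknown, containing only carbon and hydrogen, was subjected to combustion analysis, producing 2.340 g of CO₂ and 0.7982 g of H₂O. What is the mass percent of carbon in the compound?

87.74%

mol C = 2.340 g CO₂ ÷ 44.009 g/mol = 0.053171 mol
mol H = 2 × 0.7982 g H₂O ÷ 18.015 g/mol = 0.088615 mol
mass % C = 0.63864 g ÷ 0.7279 g × 100%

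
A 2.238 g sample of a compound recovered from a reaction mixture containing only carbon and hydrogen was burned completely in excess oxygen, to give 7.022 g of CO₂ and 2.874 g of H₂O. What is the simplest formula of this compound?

mol C = 7.022 g CO₂ ÷ 44.009 g/mol = 0.15956 mol
mol H = 2 × 2.874 g H₂O ÷ 18.015 g/mol = 0.31907 mol
Divide by the smallest (0.15956 mol): C 1.000, H 2.000

CH2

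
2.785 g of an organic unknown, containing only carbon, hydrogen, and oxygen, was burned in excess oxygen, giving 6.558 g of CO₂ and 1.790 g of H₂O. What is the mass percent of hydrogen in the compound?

mol C = 6.558 g CO₂ ÷ 44.009 g/mol = 0.14901 mol
mol H = 2 × 1.790 g H₂O ÷ 18.015 g/mol = 0.19872 mol
mass O = 2.785 − (1.7898 + 0.20031) = 0.79487 g → mol O = 0.79487 ÷ 15.999 = 0.049682 mol
mass % H = 0.20031 g ÷ 2.785 g × 100%

7.19%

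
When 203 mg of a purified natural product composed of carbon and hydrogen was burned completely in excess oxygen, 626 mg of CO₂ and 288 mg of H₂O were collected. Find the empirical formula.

mol C = 0.626 g CO₂ ÷ 44.009 g/mol = 0.01422 mol
mol H = 2 × 0.288 g H₂O ÷ 18.015 g/mol = 0.03197 mol
Divide by the smallest (0.01422 mol): C 1.000, H 2.248
Multiplying each by 4 gives whole numbers: C 4.00, H 8.99

C4H9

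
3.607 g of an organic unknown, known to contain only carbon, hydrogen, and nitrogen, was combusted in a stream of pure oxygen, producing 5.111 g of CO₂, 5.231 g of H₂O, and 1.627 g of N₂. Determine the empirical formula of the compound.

CH5N

mol C = 5.111 g CO₂ ÷ 44.009 g/mol = 0.11614 mol
mol H = 2 × 5.231 g H₂O ÷ 18.015 g/mol = 0.58074 mol
mol N = 2 × 1.627 g N₂ ÷ 28.014 g/mol = 0.11616 mol
Divide by the smallest (0.11614 mol): C 1.000, H 5.001, N 1.000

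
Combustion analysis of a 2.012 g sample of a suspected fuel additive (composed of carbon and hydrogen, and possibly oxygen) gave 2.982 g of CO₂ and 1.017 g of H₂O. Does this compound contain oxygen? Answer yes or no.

mol C = 2.982 g CO₂ ÷ 44.009 g/mol = 0.067759 mol
mol H = 2 × 1.017 g H₂O ÷ 18.015 g/mol = 0.11291 mol
C and H account for only 0.92766 g of the 2.012 g sample; the remaining 1.0843 g must be oxygen.

yes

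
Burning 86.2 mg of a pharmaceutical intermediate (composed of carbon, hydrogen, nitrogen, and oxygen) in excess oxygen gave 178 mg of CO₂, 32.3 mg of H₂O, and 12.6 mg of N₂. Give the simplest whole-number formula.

mol C = 0.178 g CO₂ ÷ 44.009 g/mol = 0.004045 mol
mol H = 2 × 0.0323 g H₂O ÷ 18.015 g/mol = 0.003586 mol
mol N = 2 × 0.0126 g N₂ ÷ 28.014 g/mol = 0.0008996 mol
mass O = 0.0862 − (0.04858 + 0.003615 + 0.01260) = 0.02141 g → mol O = 0.02141 ÷ 15.999 = 0.001338 mol
Divide by the smallest (0.0008996 mol): C 4.496, H 3.986, N 1.000, O 1.487
Multiplying each by 2 gives whole numbers: C 8.99, H 7.97, N 2.00, O 2.97

C9H8N2O3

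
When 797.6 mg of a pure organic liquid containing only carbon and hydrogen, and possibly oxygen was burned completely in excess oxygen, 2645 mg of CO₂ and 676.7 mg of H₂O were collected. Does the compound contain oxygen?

mol C = 2.645 g CO₂ ÷ 44.009 g/mol = 0.060101 mol
mol H = 2 × 0.6767 g H₂O ÷ 18.015 g/mol = 0.075126 mol
C and H together account for 0.79760 g — essentially the entire 0.7976 g sample — so the compound contains no oxygen.

no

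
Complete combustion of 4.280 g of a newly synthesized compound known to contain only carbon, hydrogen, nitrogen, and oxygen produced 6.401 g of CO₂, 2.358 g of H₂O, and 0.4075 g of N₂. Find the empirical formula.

C5H9NO4

mol C = 6.401 g CO₂ ÷ 44.009 g/mol = 0.14545 mol
mol H = 2 × 2.358 g H₂O ÷ 18.015 g/mol = 0.26178 mol
mol N = 2 × 0.4075 g N₂ ÷ 28.014 g/mol = 0.029093 mol
mass O = 4.280 − (1.7470 + 0.26388 + 0.40750) = 1.8617 g → mol O = 1.8617 ÷ 15.999 = 0.11636 mol
Divide by the smallest (0.029093 mol): C 4.999, H 8.998, N 1.000, O 4.000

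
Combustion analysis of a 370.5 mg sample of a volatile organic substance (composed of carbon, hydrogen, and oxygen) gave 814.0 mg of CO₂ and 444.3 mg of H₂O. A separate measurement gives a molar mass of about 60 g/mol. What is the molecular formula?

mol C = 0.8140 g CO₂ ÷ 44.009 g/mol = 0.018496 mol
mol H = 2 × 0.4443 g H₂O ÷ 18.015 g/mol = 0.049326 mol
mass O = 0.3705 − (0.22216 + 0.049720) = 0.098622 g → mol O = 0.098622 ÷ 15.999 = 0.0061642 mol
Divide by the smallest (0.0061642 mol): C 3.001, H 8.002, O 1.000
Empirical formula: C3H8O
Empirical-formula mass = 60.10 g/mol; 60 ÷ 60.10 ≈ 1, so the molecular formula is C3H8O.

C3H8O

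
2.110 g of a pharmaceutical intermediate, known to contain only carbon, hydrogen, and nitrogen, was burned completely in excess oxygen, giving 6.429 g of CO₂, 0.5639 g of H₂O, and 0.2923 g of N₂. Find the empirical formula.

mol C = 6.429 g CO₂ ÷ 44.009 g/mol = 0.14608 mol
mol H = 2 × 0.5639 g H₂O ÷ 18.015 g/mol = 0.062603 mol
mol N = 2 × 0.2923 g N₂ ÷ 28.014 g/mol = 0.020868 mol
Divide by the smallest (0.020868 mol): C 7.000, H 3.000, N 1.000

C7H3N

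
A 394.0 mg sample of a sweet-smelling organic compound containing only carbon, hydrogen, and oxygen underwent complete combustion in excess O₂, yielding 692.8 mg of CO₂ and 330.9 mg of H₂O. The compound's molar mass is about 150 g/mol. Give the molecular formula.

mol C = 0.6928 g CO₂ ÷ 44.009 g/mol = 0.015742 mol
mol H = 2 × 0.3309 g H₂O ÷ 18.015 g/mol = 0.036736 mol
mass O = 0.3940 − (0.18908 + 0.037030) = 0.16789 g → mol O = 0.16789 ÷ 15.999 = 0.010494 mol
Divide by the smallest (0.010494 mol): C 1.500, H 3.501, O 1.000
Multiplying each by 2 gives whole numbers: C 3.00, H 7.00, O 2.00
Empirical formula: C3H7O2
Empirical-formula mass = 75.09 g/mol; 150 ÷ 75.09 ≈ 2, so the molecular formula is C6H14O4.

C6H14O4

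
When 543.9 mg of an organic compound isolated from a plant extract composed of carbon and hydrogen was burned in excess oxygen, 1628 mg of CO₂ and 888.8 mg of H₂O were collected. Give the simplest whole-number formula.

mol C = 1.628 g CO₂ ÷ 44.009 g/mol = 0.036992 mol
mol H = 2 × 0.8888 g H₂O ÷ 18.015 g/mol = 0.098673 mol
Divide by the smallest (0.036992 mol): C 1.000, H 2.667
Multiplying each by 3 gives whole numbers: C 3.00, H 8.00

C3H8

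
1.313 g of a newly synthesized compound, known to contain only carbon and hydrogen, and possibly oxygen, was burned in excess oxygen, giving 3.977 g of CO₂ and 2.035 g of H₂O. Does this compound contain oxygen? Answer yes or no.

no

mol C = 3.977 g CO₂ ÷ 44.009 g/mol = 0.090368 mol
mol H = 2 × 2.035 g H₂O ÷ 18.015 g/mol = 0.22592 mol
C and H together account for 1.3131 g — essentially the entire 1.313 g sample — so the compound contains no oxygen.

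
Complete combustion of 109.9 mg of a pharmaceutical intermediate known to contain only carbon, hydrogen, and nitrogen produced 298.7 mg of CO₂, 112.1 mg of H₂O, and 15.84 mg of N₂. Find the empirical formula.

mol C = 0.2987 g CO₂ ÷ 44.009 g/mol = 0.0067872 mol
mol H = 2 × 0.1121 g H₂O ÷ 18.015 g/mol = 0.012445 mol
mol N = 2 × 0.01584 g N₂ ÷ 28.014 g/mol = 0.0011309 mol
Divide by the smallest (0.0011309 mol): C 6.002, H 11.005, N 1.000

C6H11N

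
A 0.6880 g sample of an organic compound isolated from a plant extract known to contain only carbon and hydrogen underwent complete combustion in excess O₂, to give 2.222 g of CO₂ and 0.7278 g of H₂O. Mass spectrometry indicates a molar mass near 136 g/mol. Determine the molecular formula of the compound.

mol C = 2.222 g CO₂ ÷ 44.009 g/mol = 0.050490 mol
mol H = 2 × 0.7278 g H₂O ÷ 18.015 g/mol = 0.080799 mol
Divide by the smallest (0.050490 mol): C 1.000, H 1.600
Multiplying each by 5 gives whole numbers: C 5.00, H 8.00
Empirical formula: C5H8
Empirical-formula mass = 68.12 g/mol; 136 ÷ 68.12 ≈ 2, so the molecular formula is C10H16.

C10H16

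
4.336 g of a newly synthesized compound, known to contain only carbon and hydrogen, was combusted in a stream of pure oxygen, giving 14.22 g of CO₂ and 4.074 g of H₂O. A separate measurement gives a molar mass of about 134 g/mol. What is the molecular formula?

C10H14

mol C = 14.22 g CO₂ ÷ 44.009 g/mol = 0.32312 mol
mol H = 2 × 4.074 g H₂O ÷ 18.015 g/mol = 0.45229 mol
Divide by the smallest (0.32312 mol): C 1.000, H 1.400
Multiplying each by 5 gives whole numbers: C 5.00, H 7.00
Empirical formula: C5H7
Empirical-formula mass = 67.11 g/mol; 134 ÷ 67.11 ≈ 2, so the molecular formula is C10H14.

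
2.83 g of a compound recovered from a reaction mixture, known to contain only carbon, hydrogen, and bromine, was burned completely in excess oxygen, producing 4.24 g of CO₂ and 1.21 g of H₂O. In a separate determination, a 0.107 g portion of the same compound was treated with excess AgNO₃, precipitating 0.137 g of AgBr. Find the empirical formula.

mol C = 4.24 g CO₂ ÷ 44.009 g/mol = 0.09634 mol
mol H = 2 × 1.21 g H₂O ÷ 18.015 g/mol = 0.1343 mol
From the AgBr data: mol Br per gram of compound = (0.137 ÷ 187.772) ÷ 0.107 = 0.006819 mol/g, so in the 2.83 g combustion sample mol Br = 0.01930 mol
Divide by the smallest (0.01930 mol): C 4.993, H 6.961, Br 1.000

C5H7Br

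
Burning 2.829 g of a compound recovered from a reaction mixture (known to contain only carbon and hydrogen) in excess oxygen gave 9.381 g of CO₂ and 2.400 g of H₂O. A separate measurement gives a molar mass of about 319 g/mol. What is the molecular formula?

C24H30

mol C = 9.381 g CO₂ ÷ 44.009 g/mol = 0.21316 mol
mol H = 2 × 2.400 g H₂O ÷ 18.015 g/mol = 0.26644 mol
Divide by the smallest (0.21316 mol): C 1.000, H 1.250
Multiplying each by 4 gives whole numbers: C 4.00, H 5.00
Empirical formula: C4H5
Empirical-formula mass = 53.08 g/mol; 319 ÷ 53.08 ≈ 6, so the molecular formula is C24H30.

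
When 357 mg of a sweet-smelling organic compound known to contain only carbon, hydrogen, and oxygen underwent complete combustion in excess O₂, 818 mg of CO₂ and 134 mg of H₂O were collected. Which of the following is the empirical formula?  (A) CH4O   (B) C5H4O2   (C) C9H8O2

(B) C5H4O2

mol C = 0.818 g CO₂ ÷ 44.009 g/mol = 0.01859 mol
mol H = 2 × 0.134 g H₂O ÷ 18.015 g/mol = 0.01488 mol
mass O = 0.357 − (0.2232 + 0.01500) = 0.1188 g → mol O = 0.1188 ÷ 15.999 = 0.007423 mol
Divide by the smallest (0.007423 mol): C 2.504, H 2.004, O 1.000
Multiplying each by 2 gives whole numbers: C 5.01, H 4.01, O 2.00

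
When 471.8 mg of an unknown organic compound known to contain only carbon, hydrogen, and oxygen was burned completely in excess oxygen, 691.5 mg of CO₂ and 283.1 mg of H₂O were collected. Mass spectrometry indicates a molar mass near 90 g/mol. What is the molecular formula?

C3H6O3

mol C = 0.6915 g CO₂ ÷ 44.009 g/mol = 0.015713 mol
mol H = 2 × 0.2831 g H₂O ÷ 18.015 g/mol = 0.031429 mol
mass O = 0.4718 − (0.18873 + 0.031681) = 0.25139 g → mol O = 0.25139 ÷ 15.999 = 0.015713 mol
Divide by the smallest (0.015713 mol): C 1.000, H 2.000, O 1.000
Empirical formula: CH2O
Empirical-formula mass = 30.03 g/mol; 90 ÷ 30.03 ≈ 3, so the molecular formula is C3H6O3.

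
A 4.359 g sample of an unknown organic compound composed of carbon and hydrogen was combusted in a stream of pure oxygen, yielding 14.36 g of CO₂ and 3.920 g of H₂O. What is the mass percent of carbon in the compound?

89.91%

mol C = 14.36 g CO₂ ÷ 44.009 g/mol = 0.32630 mol
mol H = 2 × 3.920 g H₂O ÷ 18.015 g/mol = 0.43519 mol
mass % C = 3.9192 g ÷ 4.359 g × 100%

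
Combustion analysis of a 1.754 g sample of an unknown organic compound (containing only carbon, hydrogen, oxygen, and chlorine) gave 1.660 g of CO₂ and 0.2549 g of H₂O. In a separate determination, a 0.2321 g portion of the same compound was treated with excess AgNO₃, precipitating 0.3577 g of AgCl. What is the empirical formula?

mol C = 1.660 g CO₂ ÷ 44.009 g/mol = 0.037720 mol
mol H = 2 × 0.2549 g H₂O ÷ 18.015 g/mol = 0.028299 mol
From the AgCl data: mol Cl per gram of compound = (0.3577 ÷ 143.318) ÷ 0.2321 = 0.010753 mol/g, so in the 1.754 g combustion sample mol Cl = 0.018861 mol
mass O = 1.754 − (0.45305 + 0.028525 + 0.66863) = 0.60379 g → mol O = 0.60379 ÷ 15.999 = 0.037739 mol
Divide by the smallest (0.018861 mol): C 2.000, H 1.500, Cl 1.000, O 2.001
Multiplying each by 2 gives whole numbers: C 4.00, H 3.00, Cl 2.00, O 4.00

C4H3Cl2O4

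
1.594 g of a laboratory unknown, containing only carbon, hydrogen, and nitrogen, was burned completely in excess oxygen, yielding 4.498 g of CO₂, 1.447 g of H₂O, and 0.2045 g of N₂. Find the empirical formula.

C7H11N

mol C = 4.498 g CO₂ ÷ 44.009 g/mol = 0.10221 mol
mol H = 2 × 1.447 g H₂O ÷ 18.015 g/mol = 0.16064 mol
mol N = 2 × 0.2045 g N₂ ÷ 28.014 g/mol = 0.014600 mol
Divide by the smallest (0.014600 mol): C 7.001, H 11.003, N 1.000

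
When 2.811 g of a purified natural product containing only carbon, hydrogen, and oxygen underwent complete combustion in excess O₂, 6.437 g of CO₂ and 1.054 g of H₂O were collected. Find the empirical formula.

mol C = 6.437 g CO₂ ÷ 44.009 g/mol = 0.14627 mol
mol H = 2 × 1.054 g H₂O ÷ 18.015 g/mol = 0.11701 mol
mass O = 2.811 − (1.7568 + 0.11795) = 0.93625 g → mol O = 0.93625 ÷ 15.999 = 0.058520 mol
Divide by the smallest (0.058520 mol): C 2.499, H 2.000, O 1.000
Multiplying each by 2 gives whole numbers: C 5.00, H 4.00, O 2.00

C5H4O2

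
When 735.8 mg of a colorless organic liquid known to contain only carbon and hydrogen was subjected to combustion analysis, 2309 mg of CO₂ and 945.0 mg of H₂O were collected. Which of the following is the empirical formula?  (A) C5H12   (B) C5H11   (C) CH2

mol C = 2.309 g CO₂ ÷ 44.009 g/mol = 0.052467 mol
mol H = 2 × 0.9450 g H₂O ÷ 18.015 g/mol = 0.10491 mol
Divide by the smallest (0.052467 mol): C 1.000, H 2.000

(C) CH2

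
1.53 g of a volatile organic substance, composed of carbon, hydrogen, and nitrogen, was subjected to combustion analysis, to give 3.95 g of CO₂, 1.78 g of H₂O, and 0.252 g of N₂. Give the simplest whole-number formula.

C5H11N

mol C = 3.95 g CO₂ ÷ 44.009 g/mol = 0.08975 mol
mol H = 2 × 1.78 g H₂O ÷ 18.015 g/mol = 0.1976 mol
mol N = 2 × 0.252 g N₂ ÷ 28.014 g/mol = 0.01799 mol
Divide by the smallest (0.01799 mol): C 4.989, H 10.984, N 1.000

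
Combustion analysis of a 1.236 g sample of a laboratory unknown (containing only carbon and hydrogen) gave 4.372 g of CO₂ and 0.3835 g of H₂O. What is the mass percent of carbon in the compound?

96.54%

mol C = 4.372 g CO₂ ÷ 44.009 g/mol = 0.099343 mol
mol H = 2 × 0.3835 g H₂O ÷ 18.015 g/mol = 0.042576 mol
mass % C = 1.1932 g ÷ 1.236 g × 100%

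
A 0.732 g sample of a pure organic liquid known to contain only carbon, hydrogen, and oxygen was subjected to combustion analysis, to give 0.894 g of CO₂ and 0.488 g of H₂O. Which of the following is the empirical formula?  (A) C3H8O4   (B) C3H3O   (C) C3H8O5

(A) C3H8O4

mol C = 0.894 g CO₂ ÷ 44.009 g/mol = 0.02031 mol
mol H = 2 × 0.488 g H₂O ÷ 18.015 g/mol = 0.05418 mol
mass O = 0.732 − (0.2440 + 0.05461) = 0.4334 g → mol O = 0.4334 ÷ 15.999 = 0.02709 mol
Divide by the smallest (0.02031 mol): C 1.000, H 2.667, O 1.334
Multiplying each by 3 gives whole numbers: C 3.00, H 8.00, O 4.00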